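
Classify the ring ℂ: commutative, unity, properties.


ℂ is a field: commutative, has unity, every nonzero element is a unit (hence an integral domain)
Commutative: Yes
Integral domain: Yes
Has unity: Yes

ℂ: Commutative=Yes, Unity=Yes


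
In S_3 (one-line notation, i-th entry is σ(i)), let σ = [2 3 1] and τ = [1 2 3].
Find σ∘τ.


σ∘τ: apply τ first, then σ
1 →τ 1 →σ 2
2 →τ 2 →σ 3
3 →τ 3 →σ 1

σ∘τ = [2 3 1]


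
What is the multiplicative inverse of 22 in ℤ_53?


Use the extended Euclidean algorithm to write 1 = 22·s + 53·t; then s mod 53 is the inverse.
Euclidean algorithm:
  22 = 0·53 + 22
  53 = 2·22 + 9
  22 = 2·9 + 4
  9 = 2·4 + 1
  4 = 4·1 + 0
gcd(22,53) = 1
Back-substitution gives: 22·(-12) + 53·(5) = 1
So 22⁻¹ ≡ -12 ≡ 41 (mod 53)
Check: 22 × 41 = 902 ≡ 1 (mod 53) ✓

22⁻¹ ≡ 41 (mod 53)


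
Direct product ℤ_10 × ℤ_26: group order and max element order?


|ℤ_10 × ℤ_26| = 10 × 26 = 260
Max element order = lcm(10,26) = 130
Cyclic? No (gcd=2)

|ℤ_10×ℤ_26| = 260, max element order = 130


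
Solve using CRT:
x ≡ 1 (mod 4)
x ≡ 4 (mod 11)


m₁ = 4, m₂ = 11, gcd = 1, so CRT applies. M = m₁·m₂ = 44
Let M₁ = M/m₁ = 11, M₂ = M/m₂ = 4
Find y₁ ≡ M₁⁻¹ (mod m₁): 11⁻¹ ≡ 3 (mod 4)
Find y₂ ≡ M₂⁻¹ (mod m₂): 4⁻¹ ≡ 3 (mod 11)
x = a₁·M₁·y₁ + a₂·M₂·y₂ = 1·11·3 + 4·4·3 = 81
Reduce mod 44: x ≡ 37
Check: 37 mod 4 = 1 ✓, 37 mod 11 = 4 ✓

x ≡ 37 (mod 44)


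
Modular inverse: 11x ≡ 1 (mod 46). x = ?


Use the extended Euclidean algorithm to write 1 = 11·s + 46·t; then s mod 46 is the inverse.
Euclidean algorithm:
  11 = 0·46 + 11
  46 = 4·11 + 2
  11 = 5·2 + 1
  2 = 2·1 + 0
gcd(11,46) = 1
Back-substitution gives: 11·(21) + 46·(-5) = 1
So 11⁻¹ ≡ 21 ≡ 21 (mod 46)
Check: 11 × 21 = 231 ≡ 1 (mod 46) ✓

11⁻¹ ≡ 21 (mod 46)


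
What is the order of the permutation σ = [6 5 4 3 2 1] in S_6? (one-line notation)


Cycle decomposition: (1 6) (2 5) (3 4)
Cycle lengths: 2, 2, 2
Order = lcm(2, 2, 2) = 2

ord(σ) = 2


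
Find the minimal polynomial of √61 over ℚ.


√61 satisfies x² - 61 = 0, irreducible over ℚ since 61 is squarefree

Minimal polynomial: x² - 61


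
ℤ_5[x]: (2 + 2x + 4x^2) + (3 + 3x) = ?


Add coefficients mod 5:
x^0: 2 + 3 = 0 (mod 5)
x^1: 2 + 3 = 0 (mod 5)
x^2: 4 + 0 = 4 (mod 5)
Result: 4x^2

f + g = 4x^2


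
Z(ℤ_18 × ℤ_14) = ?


Z(G) = {g ∈ G | gx = xg for all x ∈ G}
Direct product of abelian groups is abelian, so Z(G) = G

Z(ℤ_18 × ℤ_14) = ℤ_18 × ℤ_14


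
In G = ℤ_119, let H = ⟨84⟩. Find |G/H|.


|⟨84⟩| = n / gcd(84, 119) = 119 / 7 = 17
H is normal (ℤ_119 is abelian).
|G/H| = |G| / |H| = 119 / 17 = 7

|G/H| = 7


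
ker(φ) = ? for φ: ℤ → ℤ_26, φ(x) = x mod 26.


Kernel = preimage of identity
ker(φ) = {x ∈ ℤ : x ≡ 0 (mod 26)} = 26ℤ = {0, ±26, ±52, ...}

ker(φ) = 26ℤ


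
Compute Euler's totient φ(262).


Factor n: 262 = 2 × 131
φ(n) = n · ∏(1 - 1/p) over distinct primes p | n
φ(262) = 262 · (1 - 1/2) · (1 - 1/131) = 130

φ(262) = 130


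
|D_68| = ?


|D_n| = 2n (n rotations and n reflections)
|D_68| = 2×68 = 136

|D_68| = 136


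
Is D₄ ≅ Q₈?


Comparing D₄ and Q₈:
D₄ has 5 elements of order 2; Q₈ has only 1

No, D₄ ≇ Q₈


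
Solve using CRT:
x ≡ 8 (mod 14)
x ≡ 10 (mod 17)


m₁ = 14, m₂ = 17, gcd = 1, so CRT applies. M = m₁·m₂ = 238
Let M₁ = M/m₁ = 17, M₂ = M/m₂ = 14
Find y₁ ≡ M₁⁻¹ (mod m₁): 17⁻¹ ≡ 5 (mod 14)
Find y₂ ≡ M₂⁻¹ (mod m₂): 14⁻¹ ≡ 11 (mod 17)
x = a₁·M₁·y₁ + a₂·M₂·y₂ = 8·17·5 + 10·14·11 = 2220
Reduce mod 238: x ≡ 78
Check: 78 mod 14 = 8 ✓, 78 mod 17 = 10 ✓

x ≡ 78 (mod 238)


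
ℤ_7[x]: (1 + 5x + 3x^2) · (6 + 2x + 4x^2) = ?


Expand and collect like terms; reduce coefficients mod 7:
x^0: 1·6 = 6 ≡ 6 (mod 7)
x^1: 1·2 + 5·6 = 32 ≡ 4 (mod 7)
x^2: 1·4 + 5·2 + 3·6 = 32 ≡ 4 (mod 7)
x^3: 5·4 + 3·2 = 26 ≡ 5 (mod 7)
x^4: 3·4 = 12 ≡ 5 (mod 7)
Result: 6 + 4x + 4x^2 + 5x^3 + 5x^4

f · g = 6 + 4x + 4x^2 + 5x^3 + 5x^4


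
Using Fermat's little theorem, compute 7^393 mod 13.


Fermat's little theorem: if p is prime and gcd(a,p)=1, then a^(p-1) ≡ 1 (mod p)
p = 13 is prime, gcd(7,13) = 1
Reduce exponent: 393 mod 12 = 9
So 7^393 ≡ 7^9 (mod 13)
7^9 mod 13 = 8

7^393 ≡ 8 (mod 13)


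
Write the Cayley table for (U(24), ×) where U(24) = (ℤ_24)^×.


Elements: {1, 5, 7, 11, 13, 17, 19, 23}
Operation: multiplication mod 24
Entry (a, b) = (a × b) mod 24

Cayley table:
   |  1 |  5 |  7 | 11 | 13 | 17 | 19 | 23
 1 |  1 |  5 |  7 | 11 | 13 | 17 | 19 | 23
 5 |  5 |  1 | 11 |  7 | 17 | 13 | 23 | 19
 7 |  7 | 11 |  1 |  5 | 19 | 23 | 13 | 17
11 | 11 |  7 |  5 |  1 | 23 | 19 | 17 | 13
13 | 13 | 17 | 19 | 23 |  1 |  5 |  7 | 11
17 | 17 | 13 | 23 | 19 |  5 |  1 | 11 |  7
19 | 19 | 23 | 13 | 17 |  7 | 11 |  1 |  5
23 | 23 | 19 | 17 | 13 | 11 |  7 |  5 |  1


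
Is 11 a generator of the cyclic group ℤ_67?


g generates ℤ_n iff gcd(g, n) = 1
gcd(11, 67) = 1
Since gcd = 1, 11 is a generator.

Yes, 11 generates ℤ_67


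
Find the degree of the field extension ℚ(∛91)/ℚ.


∛91 has minimal polynomial x³ - 91 (irreducible over ℚ since 91 is not a perfect cube)

[ℚ(∛91)/ℚ] = 3


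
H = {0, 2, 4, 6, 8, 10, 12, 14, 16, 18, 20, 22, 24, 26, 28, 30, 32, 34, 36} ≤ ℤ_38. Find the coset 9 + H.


9 + H = {9 + h (mod 38) : h ∈ H}
9+0=9, 9+2=11, 9+4=13, 9+6=15, 9+8=17, 9+10=19, 9+12=21, 9+14=23, 9+16=25, 9+18=27, 9+20=29, 9+22=31, 9+24=33, 9+26=35, 9+28=37, 9+30=1, 9+32=3, 9+34=5, 9+36=7
9 + H = {1, 3, 5, 7, 9, 11, 13, 15, 17, 19, 21, 23, 25, 27, 29, 31, 33, 35, 37} = 1 + H

9 + H = {1, 3, 5, 7, 9, 11, 13, 15, 17, 19, 21, 23, 25, 27, 29, 31, 33, 35, 37}


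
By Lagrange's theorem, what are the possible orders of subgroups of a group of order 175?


Lagrange's theorem: |H| divides |G|
|G| = 175
Divisors of 175: 1, 5, 7, 25, 35, 175

Possible subgroup orders: {1, 5, 7, 25, 35, 175}


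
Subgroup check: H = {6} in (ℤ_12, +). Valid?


Subgroup test for H = {6} in (ℤ_12, +):
(1) 0 ∈ H? No
(2) Closure: for all a,b ∈ H, (a+b) mod 12 ∈ H? No  [counterexample: 6 + 6 = 0 ∉ H]
(3) Inverses: for all a ∈ H, -a mod 12 ∈ H? Yes

No, H is not a subgroup of ℤ_12


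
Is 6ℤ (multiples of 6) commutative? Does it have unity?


6ℤ is a commutative ring under +,× but has no multiplicative identity (1 ∉ 6ℤ); it has no zero divisors, but without unity it is not an integral domain
Commutative: Yes
Integral domain: No
Has unity: No

6ℤ (multiples of 6): Commutative=Yes, Unity=No


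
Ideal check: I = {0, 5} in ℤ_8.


Check ideal conditions for I = {0, 5} in ℤ_8:
(1) I is an additive subgroup? No
(2) For r ∈ ℤ_8 and a ∈ I: r·a ∈ I? No  [counterexample: r=2, a=5, r·a mod 8 = 2 ∉ I]

No, I is not an ideal of ℤ_8


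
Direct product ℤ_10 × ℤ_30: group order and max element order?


|ℤ_10 × ℤ_30| = 10 × 30 = 300
Max element order = lcm(10,30) = 30
Cyclic? No (gcd=10)

|ℤ_10×ℤ_30| = 300, max element order = 30


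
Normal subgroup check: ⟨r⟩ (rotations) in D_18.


H = ⟨r⟩ (rotations) in D_18
The rotation subgroup ⟨r⟩ has index 2 in D_18, so it is normal

Yes, normal subgroup


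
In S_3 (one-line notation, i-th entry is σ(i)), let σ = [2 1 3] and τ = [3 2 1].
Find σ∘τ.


σ∘τ: apply τ first, then σ
1 →τ 3 →σ 3
2 →τ 2 →σ 1
3 →τ 1 →σ 2

σ∘τ = [3 1 2]


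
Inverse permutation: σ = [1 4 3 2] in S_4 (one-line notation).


To find σ⁻¹, swap domain and range:
σ(1) = 1 → σ⁻¹(1) = 1
σ(2) = 4 → σ⁻¹(4) = 2
σ(3) = 3 → σ⁻¹(3) = 3
σ(4) = 2 → σ⁻¹(2) = 4

σ⁻¹ = [1 4 3 2]


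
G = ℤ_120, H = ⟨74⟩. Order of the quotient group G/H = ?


|⟨74⟩| = n / gcd(74, 120) = 120 / 2 = 60
H is normal (ℤ_120 is abelian).
|G/H| = |G| / |H| = 120 / 60 = 2

|G/H| = 2


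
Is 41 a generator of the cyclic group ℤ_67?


g generates ℤ_n iff gcd(g, n) = 1
gcd(41, 67) = 1
Since gcd = 1, 41 is a generator.

Yes, 41 generates ℤ_67


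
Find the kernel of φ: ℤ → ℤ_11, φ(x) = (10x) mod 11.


Kernel = preimage of identity
ker(φ) = {x ∈ ℤ : 10x ≡ 0 (mod 11)}. gcd(10,11) = 1, so 10x ≡ 0 (mod 11) ⟺ x ≡ 0 (mod 11/1 = 11). Hence ker(φ) = 11ℤ

ker(φ) = 11ℤ


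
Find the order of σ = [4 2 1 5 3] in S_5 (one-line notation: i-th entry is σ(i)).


Cycle decomposition: (1 4 5 3)
Cycle lengths: 4
Order = lcm(4) = 4

ord(σ) = 4


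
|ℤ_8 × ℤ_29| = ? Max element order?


|ℤ_8 × ℤ_29| = 8 × 29 = 232
Max element order = lcm(8,29) = 232
Cyclic? Yes (gcd=1)

|ℤ_8×ℤ_29| = 232, max element order = 232


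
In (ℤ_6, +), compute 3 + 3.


Operation: addition mod 6
3 + 3 = (a + b) mod 6 with a = 3, b = 3

3 + 3 = 0


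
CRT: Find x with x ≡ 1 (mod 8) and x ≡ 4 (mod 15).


m₁ = 8, m₂ = 15, gcd = 1, so CRT applies. M = m₁·m₂ = 120
Let M₁ = M/m₁ = 15, M₂ = M/m₂ = 8
Find y₁ ≡ M₁⁻¹ (mod m₁): 15⁻¹ ≡ 7 (mod 8)
Find y₂ ≡ M₂⁻¹ (mod m₂): 8⁻¹ ≡ 2 (mod 15)
x = a₁·M₁·y₁ + a₂·M₂·y₂ = 1·15·7 + 4·8·2 = 169
Reduce mod 120: x ≡ 49
Check: 49 mod 8 = 1 ✓, 49 mod 15 = 4 ✓

x ≡ 49 (mod 120)


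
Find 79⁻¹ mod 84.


Use the extended Euclidean algorithm to write 1 = 79·s + 84·t; then s mod 84 is the inverse.
Euclidean algorithm:
  79 = 0·84 + 79
  84 = 1·79 + 5
  79 = 15·5 + 4
  5 = 1·4 + 1
  4 = 4·1 + 0
gcd(79,84) = 1
Back-substitution gives: 79·(-17) + 84·(16) = 1
So 79⁻¹ ≡ -17 ≡ 67 (mod 84)
Check: 79 × 67 = 5293 ≡ 1 (mod 84) ✓

79⁻¹ ≡ 67 (mod 84)


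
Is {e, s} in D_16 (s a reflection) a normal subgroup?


H = {e, s} in D_16 (s a reflection)
r·s·r⁻¹ = sr⁻² ≠ s for n ≥ 3, so {e, s} is not closed under conjugation

No, not a normal subgroup


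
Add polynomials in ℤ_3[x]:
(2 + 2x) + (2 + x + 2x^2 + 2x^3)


Add coefficients mod 3:
x^0: 2 + 2 = 1 (mod 3)
x^1: 2 + 1 = 0 (mod 3)
x^2: 0 + 2 = 2 (mod 3)
x^3: 0 + 2 = 2 (mod 3)
Result: 1 + 2x^2 + 2x^3

f + g = 1 + 2x^2 + 2x^3


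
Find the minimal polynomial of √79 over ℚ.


√79 satisfies x² - 79 = 0, irreducible over ℚ since 79 is squarefree

Minimal polynomial: x² - 79


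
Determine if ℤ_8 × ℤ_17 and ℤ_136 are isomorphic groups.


Comparing ℤ_8 × ℤ_17 and ℤ_136:
gcd(8,17) = 1, so ℤ_8 × ℤ_17 ≅ ℤ_136 (CRT)

Yes, ℤ_8 × ℤ_17 ≅ ℤ_136


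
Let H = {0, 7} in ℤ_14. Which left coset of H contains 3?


3 + H = {3 + h (mod 14) : h ∈ H}
3+0=3, 3+7=10

3 + H = {3, 10}


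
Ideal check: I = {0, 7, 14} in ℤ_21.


Check ideal conditions for I = {0, 7, 14} in ℤ_21:
(1) I is an additive subgroup? Yes
(2) For r ∈ ℤ_21 and a ∈ I: r·a ∈ I? Yes

Yes, I is an ideal of ℤ_21


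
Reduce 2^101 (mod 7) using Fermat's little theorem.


Fermat's little theorem: if p is prime and gcd(a,p)=1, then a^(p-1) ≡ 1 (mod p)
p = 7 is prime, gcd(2,7) = 1
Reduce exponent: 101 mod 6 = 5
So 2^101 ≡ 2^5 (mod 7)
2^5 mod 7 = 4

2^101 ≡ 4 (mod 7)


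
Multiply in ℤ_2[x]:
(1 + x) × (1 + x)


Expand and collect like terms; reduce coefficients mod 2:
x^0: 1·1 = 1 ≡ 1 (mod 2)
x^1: 1·1 + 1·1 = 2 ≡ 0 (mod 2)
x^2: 1·1 = 1 ≡ 1 (mod 2)
Result: 1 + x^2

f · g = 1 + x^2


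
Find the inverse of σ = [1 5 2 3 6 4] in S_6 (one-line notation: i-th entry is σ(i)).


To find σ⁻¹, swap domain and range:
σ(1) = 1 → σ⁻¹(1) = 1
σ(2) = 5 → σ⁻¹(5) = 2
σ(3) = 2 → σ⁻¹(2) = 3
σ(4) = 3 → σ⁻¹(3) = 4
σ(5) = 6 → σ⁻¹(6) = 5
σ(6) = 4 → σ⁻¹(4) = 6

σ⁻¹ = [1 3 4 6 2 5]


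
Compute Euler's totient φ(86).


Factor n: 86 = 2 × 43
φ(n) = n · ∏(1 - 1/p) over distinct primes p | n
φ(86) = 86 · (1 - 1/2) · (1 - 1/43) = 42

φ(86) = 42


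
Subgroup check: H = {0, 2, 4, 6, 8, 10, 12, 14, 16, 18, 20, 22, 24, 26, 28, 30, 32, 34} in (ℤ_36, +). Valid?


Subgroup test for H = {0, 2, 4, 6, 8, 10, 12, 14, 16, 18, 20, 22, 24, 26, 28, 30, 32, 34} in (ℤ_36, +):
(1) 0 ∈ H? Yes
(2) Closure: for all a,b ∈ H, (a+b) mod 36 ∈ H? Yes
(3) Inverses: for all a ∈ H, -a mod 36 ∈ H? Yes

Yes, H is a subgroup of ℤ_36


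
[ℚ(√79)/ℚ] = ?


√79 has minimal polynomial x² - 79 (irreducible over ℚ since 79 is squarefree)

[ℚ(√79)/ℚ] = 2


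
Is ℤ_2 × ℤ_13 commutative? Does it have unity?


Direct product ring; commutative with unity (1,1); but (1,0)·(0,1) = (0,0) gives zero divisors, so not an integral domain
Commutative: Yes
Integral domain: No
Has unity: Yes

ℤ_2 × ℤ_13: Commutative=Yes, Unity=Yes


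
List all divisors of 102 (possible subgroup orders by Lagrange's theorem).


Lagrange's theorem: |H| divides |G|
|G| = 102
Divisors of 102: 1, 2, 3, 6, 17, 34, 51, 102

Possible subgroup orders: {1, 2, 3, 6, 17, 34, 51, 102}


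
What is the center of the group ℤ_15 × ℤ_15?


Z(G) = {g ∈ G | gx = xg for all x ∈ G}
Direct product of abelian groups is abelian, so Z(G) = G

Z(ℤ_15 × ℤ_15) = ℤ_15 × ℤ_15


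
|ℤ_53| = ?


ℤ_n has n elements.

|ℤ_53| = 53


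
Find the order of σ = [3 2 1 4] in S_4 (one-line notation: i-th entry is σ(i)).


Cycle decomposition: (1 3)
Cycle lengths: 2
Order = lcm(2) = 2

ord(σ) = 2


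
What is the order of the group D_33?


|D_n| = 2n (n rotations and n reflections)
|D_33| = 2×33 = 66

|D_33| = 66


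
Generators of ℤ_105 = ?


g generates ℤ_n iff gcd(g,n) = 1
Prime factors of 105: 3, 5, 7
Generators are g ∈ {1,...,104} not divisible by any of these primes.
Generators: {1, 2, 4, 8, 11, 13, 16, 17, 19, 22, 23, 26, 29, 31, 32, 34, 37, 38, 41, 43, 44, 46, 47, 52, 53, 58, 59, 61, 62, 64, 67, 68, 71, 73, 74, 76, 79, 82, 83, 86, 88, 89, 92, 94, 97, 101, 103, 104}
Number of generators = φ(105) = 48

Generators of ℤ_105 = {1, 2, 4, 8, 11, 13, 16, 17, 19, 22, 23, 26, 29, 31, 32, 34, 37, 38, 41, 43, 44, 46, 47, 52, 53, 58, 59, 61, 62, 64, 67, 68, 71, 73, 74, 76, 79, 82, 83, 86, 88, 89, 92, 94, 97, 101, 103, 104}


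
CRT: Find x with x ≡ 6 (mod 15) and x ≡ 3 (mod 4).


m₁ = 15, m₂ = 4, gcd = 1, so CRT applies. M = m₁·m₂ = 60
Let M₁ = M/m₁ = 4, M₂ = M/m₂ = 15
Find y₁ ≡ M₁⁻¹ (mod m₁): 4⁻¹ ≡ 4 (mod 15)
Find y₂ ≡ M₂⁻¹ (mod m₂): 15⁻¹ ≡ 3 (mod 4)
x = a₁·M₁·y₁ + a₂·M₂·y₂ = 6·4·4 + 3·15·3 = 231
Reduce mod 60: x ≡ 51
Check: 51 mod 15 = 6 ✓, 51 mod 4 = 3 ✓

x ≡ 51 (mod 60)


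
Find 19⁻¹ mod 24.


Use the extended Euclidean algorithm to write 1 = 19·s + 24·t; then s mod 24 is the inverse.
Euclidean algorithm:
  19 = 0·24 + 19
  24 = 1·19 + 5
  19 = 3·5 + 4
  5 = 1·4 + 1
  4 = 4·1 + 0
gcd(19,24) = 1
Back-substitution gives: 19·(-5) + 24·(4) = 1
So 19⁻¹ ≡ -5 ≡ 19 (mod 24)
Check: 19 × 19 = 361 ≡ 1 (mod 24) ✓

19⁻¹ ≡ 19 (mod 24)


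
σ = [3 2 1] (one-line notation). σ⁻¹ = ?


To find σ⁻¹, swap domain and range:
σ(1) = 3 → σ⁻¹(3) = 1
σ(2) = 2 → σ⁻¹(2) = 2
σ(3) = 1 → σ⁻¹(1) = 3

σ⁻¹ = [3 2 1]


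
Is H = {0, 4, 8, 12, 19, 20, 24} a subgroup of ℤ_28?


Subgroup test for H = {0, 4, 8, 12, 19, 20, 24} in (ℤ_28, +):
(1) 0 ∈ H? Yes
(2) Closure: for all a,b ∈ H, (a+b) mod 28 ∈ H? No  [counterexample: 4 + 12 = 16 ∉ H]
(3) Inverses: for all a ∈ H, -a mod 28 ∈ H? No

No, H is not a subgroup of ℤ_28


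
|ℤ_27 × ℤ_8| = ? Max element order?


|ℤ_27 × ℤ_8| = 27 × 8 = 216
Max element order = lcm(27,8) = 216
Cyclic? Yes (gcd=1)

|ℤ_27×ℤ_8| = 216, max element order = 216


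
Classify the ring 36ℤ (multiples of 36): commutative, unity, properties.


36ℤ is a commutative ring under +,× but has no multiplicative identity (1 ∉ 36ℤ); it has no zero divisors, but without unity it is not an integral domain
Commutative: Yes
Integral domain: No
Has unity: No

36ℤ (multiples of 36): Commutative=Yes, Unity=No


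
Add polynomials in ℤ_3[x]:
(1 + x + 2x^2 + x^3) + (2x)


Add coefficients mod 3:
x^0: 1 + 0 = 1 (mod 3)
x^1: 1 + 2 = 0 (mod 3)
x^2: 2 + 0 = 2 (mod 3)
x^3: 1 + 0 = 1 (mod 3)
Result: 1 + 2x^2 + x^3

f + g = 1 + 2x^2 + x^3


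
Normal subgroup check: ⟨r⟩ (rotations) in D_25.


H = ⟨r⟩ (rotations) in D_25
The rotation subgroup ⟨r⟩ has index 2 in D_25, so it is normal

Yes, normal subgroup


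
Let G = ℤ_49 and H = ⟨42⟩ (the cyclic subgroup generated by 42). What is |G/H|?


|⟨42⟩| = n / gcd(42, 49) = 49 / 7 = 7
H is normal (ℤ_49 is abelian).
|G/H| = |G| / |H| = 49 / 7 = 7

|G/H| = 7


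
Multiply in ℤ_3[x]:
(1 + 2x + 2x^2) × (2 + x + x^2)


Expand and collect like terms; reduce coefficients mod 3:
x^0: 1·2 = 2 ≡ 2 (mod 3)
x^1: 1·1 + 2·2 = 5 ≡ 2 (mod 3)
x^2: 1·1 + 2·1 + 2·2 = 7 ≡ 1 (mod 3)
x^3: 2·1 + 2·1 = 4 ≡ 1 (mod 3)
x^4: 2·1 = 2 ≡ 2 (mod 3)
Result: 2 + 2x + x^2 + x^3 + 2x^4

f · g = 2 + 2x + x^2 + x^3 + 2x^4


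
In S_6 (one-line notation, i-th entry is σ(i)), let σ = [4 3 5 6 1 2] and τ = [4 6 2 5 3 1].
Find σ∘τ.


σ∘τ: apply τ first, then σ
1 →τ 4 →σ 6
2 →τ 6 →σ 2
3 →τ 2 →σ 3
4 →τ 5 →σ 1
5 →τ 3 →σ 5
6 →τ 1 →σ 4

σ∘τ = [6 2 3 1 5 4]


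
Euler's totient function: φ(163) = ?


Factor n: 163 = 163
φ(n) = n · ∏(1 - 1/p) over distinct primes p | n
φ(163) = 163 · (1 - 1/163) = 162

φ(163) = 162


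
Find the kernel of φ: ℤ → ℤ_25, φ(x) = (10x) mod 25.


Kernel = preimage of identity
ker(φ) = {x ∈ ℤ : 10x ≡ 0 (mod 25)}. gcd(10,25) = 5, so 10x ≡ 0 (mod 25) ⟺ x ≡ 0 (mod 25/5 = 5). Hence ker(φ) = 5ℤ

ker(φ) = 5ℤ


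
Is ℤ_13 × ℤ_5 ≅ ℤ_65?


Comparing ℤ_13 × ℤ_5 and ℤ_65:
gcd(13,5) = 1, so ℤ_13 × ℤ_5 ≅ ℤ_65 (CRT)

Yes, ℤ_13 × ℤ_5 ≅ ℤ_65


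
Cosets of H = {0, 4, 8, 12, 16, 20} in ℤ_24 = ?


H = {0, 4, 8, 12, 16, 20}, |H| = 6
Number of cosets = |G|/|H| = 24/6 = 4
0 + H = {0, 4, 8, 12, 16, 20}
1 + H = {1, 5, 9, 13, 17, 21}
2 + H = {2, 6, 10, 14, 18, 22}
3 + H = {3, 7, 11, 15, 19, 23}

Cosets: 0+H={0,4,8,12,16,20}; 1+H={1,5,9,13,17,21}; 2+H={2,6,10,14,18,22}; 3+H={3,7,11,15,19,23}


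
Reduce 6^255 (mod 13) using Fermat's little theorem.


Fermat's little theorem: if p is prime and gcd(a,p)=1, then a^(p-1) ≡ 1 (mod p)
p = 13 is prime, gcd(6,13) = 1
Reduce exponent: 255 mod 12 = 3
So 6^255 ≡ 6^3 (mod 13)
6^3 mod 13 = 8

6^255 ≡ 8 (mod 13)


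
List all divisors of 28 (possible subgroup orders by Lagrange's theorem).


Lagrange's theorem: |H| divides |G|
|G| = 28
Divisors of 28: 1, 2, 4, 7, 14, 28

Possible subgroup orders: {1, 2, 4, 7, 14, 28}


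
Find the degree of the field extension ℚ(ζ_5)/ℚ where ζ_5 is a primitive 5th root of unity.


[ℚ(ζ_n):ℚ] = deg Φ_n(x) = φ(n). Here φ(5) = 4

[ℚ(ζ_5)/ℚ where ζ_5 is a primitive 5th root of unity] = 4


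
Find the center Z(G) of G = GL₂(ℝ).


Z(G) = {g ∈ G | gx = xg for all x ∈ G}
Only scalar multiples of the identity commute with all invertible matrices

Z(GL₂(ℝ)) = {aI : a ∈ ℝ, a ≠ 0}


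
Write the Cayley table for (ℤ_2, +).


Elements: {0, 1}
Operation: addition mod 2
Entry (a, b) = (a + b) mod 2

Cayley table:
  | 0 | 1
0 | 0 | 1
1 | 1 | 0


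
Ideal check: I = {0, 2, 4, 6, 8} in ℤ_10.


Check ideal conditions for I = {0, 2, 4, 6, 8} in ℤ_10:
(1) I is an additive subgroup? Yes
(2) For r ∈ ℤ_10 and a ∈ I: r·a ∈ I? Yes

Yes, I is an ideal of ℤ_10


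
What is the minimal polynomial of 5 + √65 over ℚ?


Let α = 5 + √65. Then α - 5 = √65, so (α - 5)² = 65, giving α² - 10α - 40 = 0. Degree 2 and α ∉ ℚ, so this is the minimal polynomial.

Minimal polynomial: x² - 10x - 40


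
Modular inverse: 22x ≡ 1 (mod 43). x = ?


Use the extended Euclidean algorithm to write 1 = 22·s + 43·t; then s mod 43 is the inverse.
Euclidean algorithm:
  22 = 0·43 + 22
  43 = 1·22 + 21
  22 = 1·21 + 1
  21 = 21·1 + 0
gcd(22,43) = 1
Back-substitution gives: 22·(2) + 43·(-1) = 1
So 22⁻¹ ≡ 2 ≡ 2 (mod 43)
Check: 22 × 2 = 44 ≡ 1 (mod 43) ✓

22⁻¹ ≡ 2 (mod 43)


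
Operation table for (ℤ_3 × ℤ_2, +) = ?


Elements: {(0,0), (0,1), (1,0), (1,1), (2,0), (2,1)}
Operation: componentwise addition mod (3, 2)
Entry (a, b) = ((a₁+b₁) mod 3, (a₂+b₂) mod 2)

Cayley table:
      | (0,0) | (0,1) | (1,0) | (1,1) | (2,0) | (2,1)
(0,0) | (0,0) | (0,1) | (1,0) | (1,1) | (2,0) | (2,1)
(0,1) | (0,1) | (0,0) | (1,1) | (1,0) | (2,1) | (2,0)
(1,0) | (1,0) | (1,1) | (2,0) | (2,1) | (0,0) | (0,1)
(1,1) | (1,1) | (1,0) | (2,1) | (2,0) | (0,1) | (0,0)
(2,0) | (2,0) | (2,1) | (0,0) | (0,1) | (1,0) | (1,1)
(2,1) | (2,1) | (2,0) | (0,1) | (0,0) | (1,1) | (1,0)


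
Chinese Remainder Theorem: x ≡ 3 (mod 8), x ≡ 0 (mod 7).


m₁ = 8, m₂ = 7, gcd = 1, so CRT applies. M = m₁·m₂ = 56
Let M₁ = M/m₁ = 7, M₂ = M/m₂ = 8
Find y₁ ≡ M₁⁻¹ (mod m₁): 7⁻¹ ≡ 7 (mod 8)
Find y₂ ≡ M₂⁻¹ (mod m₂): 8⁻¹ ≡ 1 (mod 7)
x = a₁·M₁·y₁ + a₂·M₂·y₂ = 3·7·7 + 0·8·1 = 147
Reduce mod 56: x ≡ 35
Check: 35 mod 8 = 3 ✓, 35 mod 7 = 0 ✓

x ≡ 35 (mod 56)


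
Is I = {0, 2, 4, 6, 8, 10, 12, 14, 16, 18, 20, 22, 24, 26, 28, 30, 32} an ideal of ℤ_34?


Check ideal conditions for I = {0, 2, 4, 6, 8, 10, 12, 14, 16, 18, 20, 22, 24, 26, 28, 30, 32} in ℤ_34:
(1) I is an additive subgroup? Yes
(2) For r ∈ ℤ_34 and a ∈ I: r·a ∈ I? Yes

Yes, I is an ideal of ℤ_34


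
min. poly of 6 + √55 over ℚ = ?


Let α = 6 + √55. Then α - 6 = √55, so (α - 6)² = 55, giving α² - 12α - 19 = 0. Degree 2 and α ∉ ℚ, so this is the minimal polynomial.

Minimal polynomial: x² - 12x - 19


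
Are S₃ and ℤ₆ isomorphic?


Comparing S₃ and ℤ₆:
S₃ is non-abelian, ℤ₆ is abelian

No, S₃ ≇ ℤ₆


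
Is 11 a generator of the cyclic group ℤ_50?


g generates ℤ_n iff gcd(g, n) = 1
gcd(11, 50) = 1
Since gcd = 1, 11 is a generator.

Yes, 11 generates ℤ_50


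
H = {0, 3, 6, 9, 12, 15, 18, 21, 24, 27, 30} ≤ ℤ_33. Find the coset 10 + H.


10 + H = {10 + h (mod 33) : h ∈ H}
10+0=10, 10+3=13, 10+6=16, 10+9=19, 10+12=22, 10+15=25, 10+18=28, 10+21=31, 10+24=1, 10+27=4, 10+30=7
10 + H = {1, 4, 7, 10, 13, 16, 19, 22, 25, 28, 31} = 1 + H

10 + H = {1, 4, 7, 10, 13, 16, 19, 22, 25, 28, 31}


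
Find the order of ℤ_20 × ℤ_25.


|A × B| = |A| · |B|
|ℤ_20 × ℤ_25| = 20 × 25 = 500

|ℤ_20 × ℤ_25| = 500


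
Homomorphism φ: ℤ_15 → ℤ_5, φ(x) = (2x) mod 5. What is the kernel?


Kernel = preimage of identity
ker(φ) = {x ∈ ℤ_15 : 2x ≡ 0 (mod 5)}. Since 5 | 15, φ is well-defined. The kernel is the cyclic subgroup ⟨5⟩ of ℤ_15 (order 3), i.e. {0, 5, 10}

ker(φ) = {0, 5, 10}


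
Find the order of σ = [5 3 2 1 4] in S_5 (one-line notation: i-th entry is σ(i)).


Cycle decomposition: (1 5 4) (2 3)
Cycle lengths: 3, 2
Order = lcm(3, 2) = 6

ord(σ) = 6


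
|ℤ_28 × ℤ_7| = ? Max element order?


|ℤ_28 × ℤ_7| = 28 × 7 = 196
Max element order = lcm(28,7) = 28
Cyclic? No (gcd=7)

|ℤ_28×ℤ_7| = 196, max element order = 28


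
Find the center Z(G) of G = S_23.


Z(G) = {g ∈ G | gx = xg for all x ∈ G}
S_n is non-abelian for n ≥ 3; Z(S_23) is trivial

Z(S_23) = {e}


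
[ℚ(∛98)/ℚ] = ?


∛98 has minimal polynomial x³ - 98 (irreducible over ℚ since 98 is not a perfect cube)

[ℚ(∛98)/ℚ] = 3


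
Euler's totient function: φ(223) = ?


Factor n: 223 = 223
φ(n) = n · ∏(1 - 1/p) over distinct primes p | n
φ(223) = 223 · (1 - 1/223) = 222

φ(223) = 222


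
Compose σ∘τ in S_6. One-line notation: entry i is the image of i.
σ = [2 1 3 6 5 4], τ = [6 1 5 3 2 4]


σ∘τ: apply τ first, then σ
1 →τ 6 →σ 4
2 →τ 1 →σ 2
3 →τ 5 →σ 5
4 →τ 3 →σ 3
5 →τ 2 →σ 1
6 →τ 4 →σ 6

σ∘τ = [4 2 5 3 1 6]


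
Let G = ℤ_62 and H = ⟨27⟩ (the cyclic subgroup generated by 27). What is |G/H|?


|⟨27⟩| = n / gcd(27, 62) = 62 / 1 = 62
H is normal (ℤ_62 is abelian).
|G/H| = |G| / |H| = 62 / 62 = 1

|G/H| = 1


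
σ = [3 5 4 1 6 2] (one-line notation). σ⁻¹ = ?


To find σ⁻¹, swap domain and range:
σ(1) = 3 → σ⁻¹(3) = 1
σ(2) = 5 → σ⁻¹(5) = 2
σ(3) = 4 → σ⁻¹(4) = 3
σ(4) = 1 → σ⁻¹(1) = 4
σ(5) = 6 → σ⁻¹(6) = 5
σ(6) = 2 → σ⁻¹(2) = 6

σ⁻¹ = [4 6 1 3 2 5]


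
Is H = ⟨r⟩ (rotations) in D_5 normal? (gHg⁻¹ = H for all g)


H = ⟨r⟩ (rotations) in D_5
The rotation subgroup ⟨r⟩ has index 2 in D_5, so it is normal

Yes, normal subgroup


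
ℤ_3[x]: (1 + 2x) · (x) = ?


Expand and collect like terms; reduce coefficients mod 3:
x^0: 1·0 = 0 ≡ 0 (mod 3)
x^1: 1·1 + 2·0 = 1 ≡ 1 (mod 3)
x^2: 2·1 = 2 ≡ 2 (mod 3)
Result: x + 2x^2

f · g = x + 2x^2


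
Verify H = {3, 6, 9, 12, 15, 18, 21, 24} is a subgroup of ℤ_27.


Subgroup test for H = {3, 6, 9, 12, 15, 18, 21, 24} in (ℤ_27, +):
(1) 0 ∈ H? No
(2) Closure: for all a,b ∈ H, (a+b) mod 27 ∈ H? No  [counterexample: 3 + 24 = 0 ∉ H]
(3) Inverses: for all a ∈ H, -a mod 27 ∈ H? Yes

No, H is not a subgroup of ℤ_27


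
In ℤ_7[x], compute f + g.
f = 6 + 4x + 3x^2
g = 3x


Add coefficients mod 7:
x^0: 6 + 0 = 6 (mod 7)
x^1: 4 + 3 = 0 (mod 7)
x^2: 3 + 0 = 3 (mod 7)
Result: 6 + 3x^2

f + g = 6 + 3x^2


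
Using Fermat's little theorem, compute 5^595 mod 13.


Fermat's little theorem: if p is prime and gcd(a,p)=1, then a^(p-1) ≡ 1 (mod p)
p = 13 is prime, gcd(5,13) = 1
Reduce exponent: 595 mod 12 = 7
So 5^595 ≡ 5^7 (mod 13)
5^7 mod 13 = 8

5^595 ≡ 8 (mod 13)


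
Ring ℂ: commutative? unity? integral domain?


ℂ is a field: commutative, has unity, every nonzero element is a unit (hence an integral domain)
Commutative: Yes
Integral domain: Yes
Has unity: Yes

ℂ: Commutative=Yes, Unity=Yes


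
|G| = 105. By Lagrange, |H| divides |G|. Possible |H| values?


Lagrange's theorem: |H| divides |G|
|G| = 105
Divisors of 105: 1, 3, 5, 7, 15, 21, 35, 105

Possible subgroup orders: {1, 3, 5, 7, 15, 21, 35, 105}


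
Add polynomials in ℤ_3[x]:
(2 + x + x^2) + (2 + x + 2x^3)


Add coefficients mod 3:
x^0: 2 + 2 = 1 (mod 3)
x^1: 1 + 1 = 2 (mod 3)
x^2: 1 + 0 = 1 (mod 3)
x^3: 0 + 2 = 2 (mod 3)
Result: 1 + 2x + x^2 + 2x^3

f + g = 1 + 2x + x^2 + 2x^3


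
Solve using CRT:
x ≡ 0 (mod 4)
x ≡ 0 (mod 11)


m₁ = 4, m₂ = 11, gcd = 1, so CRT applies. M = m₁·m₂ = 44
Let M₁ = M/m₁ = 11, M₂ = M/m₂ = 4
Find y₁ ≡ M₁⁻¹ (mod m₁): 11⁻¹ ≡ 3 (mod 4)
Find y₂ ≡ M₂⁻¹ (mod m₂): 4⁻¹ ≡ 3 (mod 11)
x = a₁·M₁·y₁ + a₂·M₂·y₂ = 0·11·3 + 0·4·3 = 0
Reduce mod 44: x ≡ 0
Check: 0 mod 4 = 0 ✓, 0 mod 11 = 0 ✓

x ≡ 0 (mod 44)


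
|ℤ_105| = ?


ℤ_n has n elements.

|ℤ_105| = 105


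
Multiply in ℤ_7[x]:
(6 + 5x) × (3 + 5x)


Expand and collect like terms; reduce coefficients mod 7:
x^0: 6·3 = 18 ≡ 4 (mod 7)
x^1: 6·5 + 5·3 = 45 ≡ 3 (mod 7)
x^2: 5·5 = 25 ≡ 4 (mod 7)
Result: 4 + 3x + 4x^2

f · g = 4 + 3x + 4x^2


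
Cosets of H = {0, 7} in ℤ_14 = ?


H = {0, 7}, |H| = 2
Number of cosets = |G|/|H| = 14/2 = 7
0 + H = {0, 7}
1 + H = {1, 8}
2 + H = {2, 9}
3 + H = {3, 10}
4 + H = {4, 11}
5 + H = {5, 12}
6 + H = {6, 13}

Cosets: 0+H={0,7}; 1+H={1,8}; 2+H={2,9}; 3+H={3,10}; 4+H={4,11}; 5+H={5,12}; 6+H={6,13}


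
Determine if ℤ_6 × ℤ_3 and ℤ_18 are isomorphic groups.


Comparing ℤ_6 × ℤ_3 and ℤ_18:
gcd(6,3) = 3 ≠ 1. Max element order in ℤ_6×ℤ_3 is lcm(6,3) = 6 < 18, so it has no element of order 18

No, ℤ_6 × ℤ_3 ≇ ℤ_18


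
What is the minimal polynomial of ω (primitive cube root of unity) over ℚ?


ω satisfies x² + x + 1 = 0 (the cyclotomic polynomial Φ₃)

Minimal polynomial: x² + x + 1


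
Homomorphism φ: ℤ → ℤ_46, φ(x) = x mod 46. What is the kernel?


Kernel = preimage of identity
ker(φ) = {x ∈ ℤ : x ≡ 0 (mod 46)} = 46ℤ = {0, ±46, ±92, ...}

ker(φ) = 46ℤ


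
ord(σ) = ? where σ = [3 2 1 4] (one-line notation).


Cycle decomposition: (1 3)
Cycle lengths: 2
Order = lcm(2) = 2

ord(σ) = 2


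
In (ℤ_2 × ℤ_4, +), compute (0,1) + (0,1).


Operation: componentwise addition mod (2, 4)
(0,1) + (0,1) = ((a₁+b₁) mod 2, (a₂+b₂) mod 4) with a = (0,1), b = (0,1)

(0,1) + (0,1) = (0,2)


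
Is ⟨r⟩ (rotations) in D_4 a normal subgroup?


H = ⟨r⟩ (rotations) in D_4
The rotation subgroup ⟨r⟩ has index 2 in D_4, so it is normal

Yes, normal subgroup


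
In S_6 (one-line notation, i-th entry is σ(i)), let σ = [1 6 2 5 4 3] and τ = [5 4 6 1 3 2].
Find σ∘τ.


σ∘τ: apply τ first, then σ
1 →τ 5 →σ 4
2 →τ 4 →σ 5
3 →τ 6 →σ 3
4 →τ 1 →σ 1
5 →τ 3 →σ 2
6 →τ 2 →σ 6

σ∘τ = [4 5 3 1 2 6]


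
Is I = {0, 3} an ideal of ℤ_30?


Check ideal conditions for I = {0, 3} in ℤ_30:
(1) I is an additive subgroup? No
(2) For r ∈ ℤ_30 and a ∈ I: r·a ∈ I? No  [counterexample: r=2, a=3, r·a mod 30 = 6 ∉ I]

No, I is not an ideal of ℤ_30


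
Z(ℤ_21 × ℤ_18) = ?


Z(G) = {g ∈ G | gx = xg for all x ∈ G}
Direct product of abelian groups is abelian, so Z(G) = G

Z(ℤ_21 × ℤ_18) = ℤ_21 × ℤ_18


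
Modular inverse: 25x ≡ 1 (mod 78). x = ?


Use the extended Euclidean algorithm to write 1 = 25·s + 78·t; then s mod 78 is the inverse.
Euclidean algorithm:
  25 = 0·78 + 25
  78 = 3·25 + 3
  25 = 8·3 + 1
  3 = 3·1 + 0
gcd(25,78) = 1
Back-substitution gives: 25·(25) + 78·(-8) = 1
So 25⁻¹ ≡ 25 ≡ 25 (mod 78)
Check: 25 × 25 = 625 ≡ 1 (mod 78) ✓

25⁻¹ ≡ 25 (mod 78)


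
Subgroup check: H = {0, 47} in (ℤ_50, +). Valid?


Subgroup test for H = {0, 47} in (ℤ_50, +):
(1) 0 ∈ H? Yes
(2) Closure: for all a,b ∈ H, (a+b) mod 50 ∈ H? No  [counterexample: 47 + 47 = 44 ∉ H]
(3) Inverses: for all a ∈ H, -a mod 50 ∈ H? No

No, H is not a subgroup of ℤ_50


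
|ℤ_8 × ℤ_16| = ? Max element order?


|ℤ_8 × ℤ_16| = 8 × 16 = 128
Max element order = lcm(8,16) = 16
Cyclic? No (gcd=8)

|ℤ_8×ℤ_16| = 128, max element order = 16


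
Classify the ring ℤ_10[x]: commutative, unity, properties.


ℤ_10 has zero divisors (2·5 ≡ 0), and these lift to constant zero divisors in ℤ_10[x]; so not an integral domain
Commutative: Yes
Integral domain: No
Has unity: Yes

ℤ_10[x]: Commutative=Yes, Unity=Yes


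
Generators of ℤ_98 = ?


g generates ℤ_n iff gcd(g,n) = 1
Prime factors of 98: 2, 7
Generators are g ∈ {1,...,97} not divisible by any of these primes.
Generators: {1, 3, 5, 9, 11, 13, 15, 17, 19, 23, 25, 27, 29, 31, 33, 37, 39, 41, 43, 45, 47, 51, 53, 55, 57, 59, 61, 65, 67, 69, 71, 73, 75, 79, 81, 83, 85, 87, 89, 93, 95, 97}
Number of generators = φ(98) = 42

Generators of ℤ_98 = {1, 3, 5, 9, 11, 13, 15, 17, 19, 23, 25, 27, 29, 31, 33, 37, 39, 41, 43, 45, 47, 51, 53, 55, 57, 59, 61, 65, 67, 69, 71, 73, 75, 79, 81, 83, 85, 87, 89, 93, 95, 97}


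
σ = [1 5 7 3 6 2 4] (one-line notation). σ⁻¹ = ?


To find σ⁻¹, swap domain and range:
σ(1) = 1 → σ⁻¹(1) = 1
σ(2) = 5 → σ⁻¹(5) = 2
σ(3) = 7 → σ⁻¹(7) = 3
σ(4) = 3 → σ⁻¹(3) = 4
σ(5) = 6 → σ⁻¹(6) = 5
σ(6) = 2 → σ⁻¹(2) = 6
σ(7) = 4 → σ⁻¹(4) = 7

σ⁻¹ = [1 6 4 7 2 5 3]


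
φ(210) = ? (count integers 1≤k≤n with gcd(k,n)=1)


Factor n: 210 = 2 × 3 × 5 × 7
φ(n) = n · ∏(1 - 1/p) over distinct primes p | n
φ(210) = 210 · (1 - 1/2) · (1 - 1/3) · (1 - 1/5) · (1 - 1/7) = 48

φ(210) = 48


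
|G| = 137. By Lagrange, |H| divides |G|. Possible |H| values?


Lagrange's theorem: |H| divides |G|
|G| = 137
Divisors of 137: 1, 137

Possible subgroup orders: {1, 137}


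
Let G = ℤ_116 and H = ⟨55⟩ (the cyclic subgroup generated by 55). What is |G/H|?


|⟨55⟩| = n / gcd(55, 116) = 116 / 1 = 116
H is normal (ℤ_116 is abelian).
|G/H| = |G| / |H| = 116 / 116 = 1

|G/H| = 1


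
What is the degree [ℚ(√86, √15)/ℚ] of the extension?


[ℚ(√86,√15):ℚ] = [ℚ(√86,√15):ℚ(√86)]·[ℚ(√86):ℚ] = 2·2 = 4

[ℚ(√86, √15)/ℚ] = 4


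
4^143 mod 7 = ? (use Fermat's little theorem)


Fermat's little theorem: if p is prime and gcd(a,p)=1, then a^(p-1) ≡ 1 (mod p)
p = 7 is prime, gcd(4,7) = 1
Reduce exponent: 143 mod 6 = 5
So 4^143 ≡ 4^5 (mod 7)
4^5 mod 7 = 2

4^143 ≡ 2 (mod 7)


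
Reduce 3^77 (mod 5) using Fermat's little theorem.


Fermat's little theorem: if p is prime and gcd(a,p)=1, then a^(p-1) ≡ 1 (mod p)
p = 5 is prime, gcd(3,5) = 1
Reduce exponent: 77 mod 4 = 1
So 3^77 ≡ 3^1 (mod 5)
3^1 mod 5 = 3

3^77 ≡ 3 (mod 5)


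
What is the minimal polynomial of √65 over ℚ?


√65 satisfies x² - 65 = 0, irreducible over ℚ since 65 is squarefree

Minimal polynomial: x² - 65


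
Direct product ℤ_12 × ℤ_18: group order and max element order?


|ℤ_12 × ℤ_18| = 12 × 18 = 216
Max element order = lcm(12,18) = 36
Cyclic? No (gcd=6)

|ℤ_12×ℤ_18| = 216, max element order = 36


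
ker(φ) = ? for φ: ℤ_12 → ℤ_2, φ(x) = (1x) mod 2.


Kernel = preimage of identity
ker(φ) = {x ∈ ℤ_12 : 1x ≡ 0 (mod 2)}. Since 2 | 12, φ is well-defined. The kernel is the cyclic subgroup ⟨2⟩ of ℤ_12 (order 6), i.e. {0, 2, 4, 6, 8, 10}

ker(φ) = {0, 2, 4, 6, 8, 10}


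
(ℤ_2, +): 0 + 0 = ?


Operation: addition mod 2
0 + 0 = (a + b) mod 2 with a = 0, b = 0

0 + 0 = 0


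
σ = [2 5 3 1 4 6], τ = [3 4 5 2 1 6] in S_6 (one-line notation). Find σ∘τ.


σ∘τ: apply τ first, then σ
1 →τ 3 →σ 3
2 →τ 4 →σ 1
3 →τ 5 →σ 4
4 →τ 2 →σ 5
5 →τ 1 →σ 2
6 →τ 6 →σ 6

σ∘τ = [3 1 4 5 2 6]


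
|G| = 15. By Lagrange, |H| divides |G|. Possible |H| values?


Lagrange's theorem: |H| divides |G|
|G| = 15
Divisors of 15: 1, 3, 5, 15

Possible subgroup orders: {1, 3, 5, 15}


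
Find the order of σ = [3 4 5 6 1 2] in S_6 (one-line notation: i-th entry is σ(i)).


Cycle decomposition: (1 3 5) (2 4 6)
Cycle lengths: 3, 3
Order = lcm(3, 3) = 3

ord(σ) = 3


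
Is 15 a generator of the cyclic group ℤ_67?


g generates ℤ_n iff gcd(g, n) = 1
gcd(15, 67) = 1
Since gcd = 1, 15 is a generator.

Yes, 15 generates ℤ_67


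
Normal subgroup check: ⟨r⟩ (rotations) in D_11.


H = ⟨r⟩ (rotations) in D_11
The rotation subgroup ⟨r⟩ has index 2 in D_11, so it is normal

Yes, normal subgroup


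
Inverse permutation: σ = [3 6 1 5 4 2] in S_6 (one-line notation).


To find σ⁻¹, swap domain and range:
σ(1) = 3 → σ⁻¹(3) = 1
σ(2) = 6 → σ⁻¹(6) = 2
σ(3) = 1 → σ⁻¹(1) = 3
σ(4) = 5 → σ⁻¹(5) = 4
σ(5) = 4 → σ⁻¹(4) = 5
σ(6) = 2 → σ⁻¹(2) = 6

σ⁻¹ = [3 6 1 5 4 2]


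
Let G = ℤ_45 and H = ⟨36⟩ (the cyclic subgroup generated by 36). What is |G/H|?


|⟨36⟩| = n / gcd(36, 45) = 45 / 9 = 5
H is normal (ℤ_45 is abelian).
|G/H| = |G| / |H| = 45 / 5 = 9

|G/H| = 9


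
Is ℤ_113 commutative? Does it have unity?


ℤ_113 is a commutative ring with unity 1; 113 is prime, so ℤ_113 is a field (hence an integral domain)
Commutative: Yes
Integral domain: Yes
Has unity: Yes

ℤ_113: Commutative=Yes, Unity=Yes


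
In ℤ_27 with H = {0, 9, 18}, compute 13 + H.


13 + H = {13 + h (mod 27) : h ∈ H}
13+0=13, 13+9=22, 13+18=4
13 + H = {4, 13, 22} = 4 + H

13 + H = {4, 13, 22}


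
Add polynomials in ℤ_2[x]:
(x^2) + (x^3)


Add coefficients mod 2:
x^0: 0 + 0 = 0 (mod 2)
x^1: 0 + 0 = 0 (mod 2)
x^2: 1 + 0 = 1 (mod 2)
x^3: 0 + 1 = 1 (mod 2)
Result: x^2 + x^3

f + g = x^2 + x^3


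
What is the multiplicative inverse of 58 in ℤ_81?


Use the extended Euclidean algorithm to write 1 = 58·s + 81·t; then s mod 81 is the inverse.
Euclidean algorithm:
  58 = 0·81 + 58
  81 = 1·58 + 23
  58 = 2·23 + 12
  23 = 1·12 + 11
  12 = 1·11 + 1
  11 = 11·1 + 0
gcd(58,81) = 1
Back-substitution gives: 58·(7) + 81·(-5) = 1
So 58⁻¹ ≡ 7 ≡ 7 (mod 81)
Check: 58 × 7 = 406 ≡ 1 (mod 81) ✓

58⁻¹ ≡ 7 (mod 81)


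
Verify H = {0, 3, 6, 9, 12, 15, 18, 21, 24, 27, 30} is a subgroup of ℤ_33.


Subgroup test for H = {0, 3, 6, 9, 12, 15, 18, 21, 24, 27, 30} in (ℤ_33, +):
(1) 0 ∈ H? Yes
(2) Closure: for all a,b ∈ H, (a+b) mod 33 ∈ H? Yes
(3) Inverses: for all a ∈ H, -a mod 33 ∈ H? Yes

Yes, H is a subgroup of ℤ_33


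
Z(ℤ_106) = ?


Z(G) = {g ∈ G | gx = xg for all x ∈ G}
ℤ_106 is abelian, so Z(G) = G

Z(ℤ_106) = ℤ_106


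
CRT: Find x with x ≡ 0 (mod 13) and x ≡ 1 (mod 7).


m₁ = 13, m₂ = 7, gcd = 1, so CRT applies. M = m₁·m₂ = 91
Let M₁ = M/m₁ = 7, M₂ = M/m₂ = 13
Find y₁ ≡ M₁⁻¹ (mod m₁): 7⁻¹ ≡ 2 (mod 13)
Find y₂ ≡ M₂⁻¹ (mod m₂): 13⁻¹ ≡ 6 (mod 7)
x = a₁·M₁·y₁ + a₂·M₂·y₂ = 0·7·2 + 1·13·6 = 78
Reduce mod 91: x ≡ 78
Check: 78 mod 13 = 0 ✓, 78 mod 7 = 1 ✓

x ≡ 78 (mod 91)


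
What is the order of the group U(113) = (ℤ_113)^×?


U(n) is the group of units mod n; |U(n)| = φ(n)
|U(113)| = φ(113) = 112

|U(113) = (ℤ_113)^×| = 112


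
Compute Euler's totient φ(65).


Factor n: 65 = 5 × 13
φ(n) = n · ∏(1 - 1/p) over distinct primes p | n
φ(65) = 65 · (1 - 1/5) · (1 - 1/13) = 48

φ(65) = 48


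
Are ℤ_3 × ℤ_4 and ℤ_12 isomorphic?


Comparing ℤ_3 × ℤ_4 and ℤ_12:
gcd(3,4) = 1, so ℤ_3 × ℤ_4 ≅ ℤ_12 (CRT)

Yes, ℤ_3 × ℤ_4 ≅ ℤ_12


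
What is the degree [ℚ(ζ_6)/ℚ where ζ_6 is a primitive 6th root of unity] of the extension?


[ℚ(ζ_n):ℚ] = deg Φ_n(x) = φ(n). Here φ(6) = 2

[ℚ(ζ_6)/ℚ where ζ_6 is a primitive 6th root of unity] = 2


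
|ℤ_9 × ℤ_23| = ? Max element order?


|ℤ_9 × ℤ_23| = 9 × 23 = 207
Max element order = lcm(9,23) = 207
Cyclic? Yes (gcd=1)

|ℤ_9×ℤ_23| = 207, max element order = 207


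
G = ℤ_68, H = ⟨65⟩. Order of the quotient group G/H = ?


|⟨65⟩| = n / gcd(65, 68) = 68 / 1 = 68
H is normal (ℤ_68 is abelian).
|G/H| = |G| / |H| = 68 / 68 = 1

|G/H| = 1


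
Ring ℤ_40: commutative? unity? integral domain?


ℤ_40 is a commutative ring with unity 1; 40 = 2×20 is composite, so 2·20 ≡ 0 gives zero divisors (not an integral domain)
Commutative: Yes
Integral domain: No
Has unity: Yes

ℤ_40: Commutative=Yes, Unity=Yes


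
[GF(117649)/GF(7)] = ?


GF(117649) = GF(7^6), so the extension degree is 6

[GF(117649)/GF(7)] = 6


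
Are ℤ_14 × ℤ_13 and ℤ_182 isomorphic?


Comparing ℤ_14 × ℤ_13 and ℤ_182:
gcd(14,13) = 1, so ℤ_14 × ℤ_13 ≅ ℤ_182 (CRT)

Yes, ℤ_14 × ℤ_13 ≅ ℤ_182


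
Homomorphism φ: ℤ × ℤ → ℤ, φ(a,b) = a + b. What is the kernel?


Kernel = preimage of identity
ker(φ) = {(a,b) ∈ ℤ² | a+b = 0} = {(a,-a) | a ∈ ℤ}

ker(φ) = {(a,-a) | a ∈ ℤ}


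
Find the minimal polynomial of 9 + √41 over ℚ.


Let α = 9 + √41. Then α - 9 = √41, so (α - 9)² = 41, giving α² - 18α + 40 = 0. Degree 2 and α ∉ ℚ, so this is the minimal polynomial.

Minimal polynomial: x² - 18x + 40


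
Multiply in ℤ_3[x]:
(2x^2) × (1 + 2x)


Expand and collect like terms; reduce coefficients mod 3:
x^0: 0·1 = 0 ≡ 0 (mod 3)
x^1: 0·2 + 0·1 = 0 ≡ 0 (mod 3)
x^2: 0·2 + 2·1 = 2 ≡ 2 (mod 3)
x^3: 2·2 = 4 ≡ 1 (mod 3)
Result: 2x^2 + x^3

f · g = 2x^2 + x^3
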